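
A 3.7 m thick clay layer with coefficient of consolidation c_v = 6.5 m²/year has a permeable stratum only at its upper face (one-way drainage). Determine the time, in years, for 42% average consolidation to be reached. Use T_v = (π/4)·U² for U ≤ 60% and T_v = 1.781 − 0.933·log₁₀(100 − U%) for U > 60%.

t ≈ 0.292 years

Drainage path length: H_d = H = 3.7 m (single drainage).
U ≤ 60%: T_v = (π/4)·U² = (π/4)×0.42² = 0.13854.
t = T_v·H_d²/c_v = 0.13854×3.7²/6.5 = 0.2918 years.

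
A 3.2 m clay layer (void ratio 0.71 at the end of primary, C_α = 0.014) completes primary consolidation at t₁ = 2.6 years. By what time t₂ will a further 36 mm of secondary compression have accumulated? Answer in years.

S_s = C_α·H/(1+e_p)·log₁₀(t₂/t₁) ⇒ log₁₀(t₂/t₁) = S_s·(1+e_p)/(C_α·H).
log₁₀(t₂/t₁) = 0.036 × (1+0.71) / (0.014×3.2) = 1.374
t₂ = t₁ × 10^1.374 = 2.6 × 23.67 = 61.53 years

t₂ ≈ 61.5 years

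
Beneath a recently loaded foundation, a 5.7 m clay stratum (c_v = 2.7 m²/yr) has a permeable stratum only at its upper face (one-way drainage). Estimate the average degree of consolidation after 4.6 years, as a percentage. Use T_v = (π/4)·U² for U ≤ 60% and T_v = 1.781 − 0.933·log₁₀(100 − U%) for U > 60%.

Drainage path length: H_d = H = 5.7 m (single drainage).
T_v = c_v·t/H_d² = 2.7×4.6/5.7² = 0.38227.
T_v = 0.38227 corresponds to the U > 60% branch:
U = 1 − 10^((1.781 − T_v)/0.933)/100 = 0.6844

U ≈ 68.4 %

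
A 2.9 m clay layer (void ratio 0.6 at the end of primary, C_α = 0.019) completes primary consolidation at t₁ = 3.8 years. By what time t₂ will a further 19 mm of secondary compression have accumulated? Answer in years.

S_s = C_α·H/(1+e_p)·log₁₀(t₂/t₁) ⇒ log₁₀(t₂/t₁) = S_s·(1+e_p)/(C_α·H).
log₁₀(t₂/t₁) = 0.019 × (1+0.6) / (0.019×2.9) = 0.5517
t₂ = t₁ × 10^0.5517 = 3.8 × 3.562 = 13.54 years

t₂ ≈ 13.5 years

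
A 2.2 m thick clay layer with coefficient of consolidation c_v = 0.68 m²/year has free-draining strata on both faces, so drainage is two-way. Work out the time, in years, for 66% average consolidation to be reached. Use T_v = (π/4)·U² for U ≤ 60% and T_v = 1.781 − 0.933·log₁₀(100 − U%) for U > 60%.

t ≈ 0.627 years

Drainage path length: H_d = H/2 = 1.1 m (double drainage).
U > 60%: T_v = 1.781 − 0.933·log₁₀(100 − 66) = 0.35213.
t = T_v·H_d²/c_v = 0.35213×1.1²/0.68 = 0.6266 years.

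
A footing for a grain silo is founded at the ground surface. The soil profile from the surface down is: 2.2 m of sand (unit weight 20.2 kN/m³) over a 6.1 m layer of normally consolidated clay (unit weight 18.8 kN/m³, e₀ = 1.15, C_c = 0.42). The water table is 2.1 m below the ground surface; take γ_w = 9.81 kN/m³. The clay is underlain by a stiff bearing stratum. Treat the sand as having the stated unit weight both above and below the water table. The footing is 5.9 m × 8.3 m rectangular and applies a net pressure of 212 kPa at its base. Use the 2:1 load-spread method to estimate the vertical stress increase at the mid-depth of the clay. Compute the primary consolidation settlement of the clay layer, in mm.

S_c ≈ 351 mm

Mid-depth of clay below the ground surface: z = 2.2 + 6.1/2 = 5.25 m.
Total vertical stress at mid-clay: σ_v = 20.2×2.2 + 18.8×3.05 = 101.78 kPa.
Pore pressure: u = 9.81×(5.25 − 2.1) = 30.902 kPa.
Initial effective stress: σ'_0 = σ_v − u = 101.78 − 30.902 = 70.878 kPa.
Stress increase at mid-clay by the 2:1 spreading method:
Δσ = qBL/((B+z)(L+z)) = 212×5.9×8.3/((5.9+5.25)(8.3+5.25)) = 68.715 kPa
Final effective stress: σ'_f = σ'_0 + Δσ = 70.878 + 68.715 = 139.59 kPa.
Normally consolidated clay, so the full stress increment lies on the virgin compression line:
S_c = C_c·H/(1+e₀)·log₁₀(σ'_f/σ'_0) = 0.42×6.1/(1+1.15)×log₁₀(139.59/70.878)
    = 1.1916 × 0.29434 = 0.3507 m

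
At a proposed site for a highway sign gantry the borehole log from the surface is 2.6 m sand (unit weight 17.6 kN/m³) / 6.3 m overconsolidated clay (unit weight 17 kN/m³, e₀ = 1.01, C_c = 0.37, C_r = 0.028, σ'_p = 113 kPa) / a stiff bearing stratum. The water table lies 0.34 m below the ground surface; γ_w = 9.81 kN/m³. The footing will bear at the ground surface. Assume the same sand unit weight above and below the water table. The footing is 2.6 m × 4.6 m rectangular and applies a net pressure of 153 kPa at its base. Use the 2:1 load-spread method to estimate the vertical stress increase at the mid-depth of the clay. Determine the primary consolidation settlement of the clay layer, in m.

S_c ≈ 0.0144 m

Mid-depth of clay below the ground surface: z = 2.6 + 6.3/2 = 5.75 m.
Total vertical stress at mid-clay: σ_v = 17.6×2.6 + 17×3.15 = 99.31 kPa.
Pore pressure: u = 9.81×(5.75 − 0.34) = 53.072 kPa.
Initial effective stress: σ'_0 = σ_v − u = 99.31 − 53.072 = 46.238 kPa.
Stress increase at mid-clay by the 2:1 spreading method:
Δσ = qBL/((B+z)(L+z)) = 153×2.6×4.6/((2.6+5.75)(4.6+5.75)) = 21.174 kPa
Final effective stress: σ'_f = 46.238 + 21.174 = 67.412 kPa.
σ'_f = 67.412 ≤ σ'_p = 113 kPa, so the clay remains overconsolidated and only the recompression index applies:
S_c = C_r·H/(1+e₀)·log₁₀(σ'_f/σ'_0) = 0.028×6.3/2.01×log₁₀(67.412/46.238)
    = 0.08776 × 0.16374 = 0.01437 m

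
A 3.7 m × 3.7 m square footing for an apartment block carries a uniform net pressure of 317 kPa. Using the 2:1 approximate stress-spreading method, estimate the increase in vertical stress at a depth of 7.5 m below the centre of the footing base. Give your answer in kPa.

By the 2:1 method the load spreads at 1 horizontal : 2 vertical, so at depth z the loaded area has grown by z in each plan dimension:
Δσ = qBL/((B+z)(L+z)) = 317×3.7×3.7/((3.7+7.5)(3.7+7.5)) = 34.596 kPa

Δσ_z ≈ 34.6 kPa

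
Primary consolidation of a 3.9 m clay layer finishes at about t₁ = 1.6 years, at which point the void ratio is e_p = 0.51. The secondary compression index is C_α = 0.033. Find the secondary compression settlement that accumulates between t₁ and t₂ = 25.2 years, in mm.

S_s ≈ 102 mm

Secondary compression: S_s = C_α·H/(1+e_p)·log₁₀(t₂/t₁)
S_s = 0.033×3.9/(1+0.51)×log₁₀(25.2/1.6)
    = 0.08523 × 1.197 = 0.102 m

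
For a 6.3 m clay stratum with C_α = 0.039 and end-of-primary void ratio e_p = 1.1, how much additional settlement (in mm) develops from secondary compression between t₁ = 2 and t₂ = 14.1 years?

Secondary compression: S_s = C_α·H/(1+e_p)·log₁₀(t₂/t₁)
S_s = 0.039×6.3/(1+1.1)×log₁₀(14.1/2)
    = 0.117 × 0.8482 = 0.09924 m

S_s ≈ 99.2 mm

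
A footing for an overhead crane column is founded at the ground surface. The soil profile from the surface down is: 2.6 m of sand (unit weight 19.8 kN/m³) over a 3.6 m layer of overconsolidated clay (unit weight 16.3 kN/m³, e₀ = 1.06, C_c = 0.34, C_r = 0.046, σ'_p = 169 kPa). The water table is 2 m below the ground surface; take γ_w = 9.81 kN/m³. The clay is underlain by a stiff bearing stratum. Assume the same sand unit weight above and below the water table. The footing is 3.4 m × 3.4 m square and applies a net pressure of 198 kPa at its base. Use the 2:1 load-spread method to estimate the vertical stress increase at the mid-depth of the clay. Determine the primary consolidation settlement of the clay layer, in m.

Mid-depth of clay below the ground surface: z = 2.6 + 3.6/2 = 4.4 m.
Total vertical stress at mid-clay: σ_v = 19.8×2.6 + 16.3×1.8 = 80.82 kPa.
Pore pressure: u = 9.81×(4.4 − 2) = 23.544 kPa.
Initial effective stress: σ'_0 = σ_v − u = 80.82 − 23.544 = 57.276 kPa.
Stress increase at mid-clay by the 2:1 spreading method:
Δσ = qBL/((B+z)(L+z)) = 198×3.4×3.4/((3.4+4.4)(3.4+4.4)) = 37.621 kPa
Final effective stress: σ'_f = 57.276 + 37.621 = 94.897 kPa.
σ'_f = 94.897 ≤ σ'_p = 169 kPa, so the clay remains overconsolidated and only the recompression index applies:
S_c = C_r·H/(1+e₀)·log₁₀(σ'_f/σ'_0) = 0.046×3.6/2.06×log₁₀(94.897/57.276)
    = 0.08039 × 0.21928 = 0.01763 m

S_c ≈ 0.0176 m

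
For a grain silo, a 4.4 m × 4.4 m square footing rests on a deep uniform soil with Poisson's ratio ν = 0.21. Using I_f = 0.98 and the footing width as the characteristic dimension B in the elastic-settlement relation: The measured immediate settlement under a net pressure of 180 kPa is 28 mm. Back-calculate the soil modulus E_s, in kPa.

S_e = q·B·(1−ν²)/E_s · I_f  ⇒  E_s = q·B·(1−ν²)·I_f / S_e.
E_s = 180 × 4.4 × 0.9559 × 0.98 / 0.028 = 26500 kPa

E_s ≈ 26500 kPa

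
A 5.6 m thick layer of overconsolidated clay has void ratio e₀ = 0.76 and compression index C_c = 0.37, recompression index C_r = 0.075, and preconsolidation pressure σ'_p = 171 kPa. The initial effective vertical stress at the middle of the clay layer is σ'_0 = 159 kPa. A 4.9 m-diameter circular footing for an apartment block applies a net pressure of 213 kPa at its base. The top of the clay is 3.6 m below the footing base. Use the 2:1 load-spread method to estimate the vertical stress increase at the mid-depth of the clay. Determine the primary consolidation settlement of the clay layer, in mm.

Mid-depth of clay below the footing base: z = 3.6 + 5.6/2 = 6.4 m.
Stress increase at mid-clay by the 2:1 spreading method:
Δσ ≈ qD²/(D+z)² = 213×4.9²/(4.9+6.4)² = 40.051 kPa
Final effective stress: σ'_f = 159 + 40.051 = 199.05 kPa.
σ'_f = 199.05 > σ'_p = 171 kPa, so the stress path crosses the preconsolidation pressure — recompression up to σ'_p, then virgin compression beyond:
S_c = H/(1+e₀)·[C_r·log₁₀(σ'_p/σ'_0) + C_c·log₁₀(σ'_f/σ'_p)]
    = 5.6/1.76 × [0.075×log₁₀(171/159) + 0.37×log₁₀(199.05/171)]
    = 3.1818 × [0.0023699 + 0.024407] = 0.0852 m

S_c ≈ 85.2 mm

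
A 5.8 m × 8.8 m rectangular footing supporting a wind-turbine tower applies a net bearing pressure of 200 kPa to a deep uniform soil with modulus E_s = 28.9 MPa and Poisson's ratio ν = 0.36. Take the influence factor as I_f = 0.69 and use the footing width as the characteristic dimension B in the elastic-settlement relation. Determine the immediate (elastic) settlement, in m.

Immediate (elastic) settlement: S_e = q·B·(1−ν²)/E_s · I_f.
E_s = 28.9 MPa = 28900 kPa.
S_e = 200 × 5.8 × (1 − 0.36²) / 28900 × 0.69
    = 200 × 5.8 × 0.8704 / 28900 × 0.69
    = 0.02411 m

S_e ≈ 0.0241 m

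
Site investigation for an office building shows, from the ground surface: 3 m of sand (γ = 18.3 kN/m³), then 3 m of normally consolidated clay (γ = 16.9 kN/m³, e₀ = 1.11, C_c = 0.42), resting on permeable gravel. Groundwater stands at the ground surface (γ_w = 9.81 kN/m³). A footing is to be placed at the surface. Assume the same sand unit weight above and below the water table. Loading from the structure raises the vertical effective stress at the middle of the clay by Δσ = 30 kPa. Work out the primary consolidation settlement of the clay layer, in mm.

Mid-depth of clay below the ground surface: z = 3 + 3/2 = 4.5 m.
Total vertical stress at mid-clay: σ_v = 18.3×3 + 16.9×1.5 = 80.25 kPa.
Pore pressure: u = 9.81×(4.5 − 0) = 44.145 kPa.
Initial effective stress: σ'_0 = σ_v − u = 80.25 − 44.145 = 36.105 kPa.
Final effective stress: σ'_f = σ'_0 + Δσ = 36.105 + 30 = 66.105 kPa.
Normally consolidated clay, so the full stress increment lies on the virgin compression line:
S_c = C_c·H/(1+e₀)·log₁₀(σ'_f/σ'_0) = 0.42×3/(1+1.11)×log₁₀(66.105/36.105)
    = 0.59716 × 0.26267 = 0.1569 m

S_c ≈ 157 mm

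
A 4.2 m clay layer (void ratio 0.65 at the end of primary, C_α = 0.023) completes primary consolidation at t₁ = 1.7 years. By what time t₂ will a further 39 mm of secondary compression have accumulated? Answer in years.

t₂ ≈ 7.88 years

S_s = C_α·H/(1+e_p)·log₁₀(t₂/t₁) ⇒ log₁₀(t₂/t₁) = S_s·(1+e_p)/(C_α·H).
log₁₀(t₂/t₁) = 0.039 × (1+0.65) / (0.023×4.2) = 0.6661
t₂ = t₁ × 10^0.6661 = 1.7 × 4.636 = 7.881 years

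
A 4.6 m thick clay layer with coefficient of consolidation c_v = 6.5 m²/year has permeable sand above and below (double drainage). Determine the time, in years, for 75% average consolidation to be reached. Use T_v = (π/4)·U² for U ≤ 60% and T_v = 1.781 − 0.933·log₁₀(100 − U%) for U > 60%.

t ≈ 0.388 years

Drainage path length: H_d = H/2 = 2.3 m (double drainage).
U > 60%: T_v = 1.781 − 0.933·log₁₀(100 − 75) = 0.47672.
t = T_v·H_d²/c_v = 0.47672×2.3²/6.5 = 0.388 years.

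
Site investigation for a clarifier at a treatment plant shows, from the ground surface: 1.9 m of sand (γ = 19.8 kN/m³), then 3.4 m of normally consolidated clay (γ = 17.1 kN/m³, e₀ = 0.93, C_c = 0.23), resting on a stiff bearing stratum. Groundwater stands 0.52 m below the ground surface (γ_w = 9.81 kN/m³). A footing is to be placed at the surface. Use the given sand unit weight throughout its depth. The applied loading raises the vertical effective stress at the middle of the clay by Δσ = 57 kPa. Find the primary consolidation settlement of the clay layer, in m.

Mid-depth of clay below the ground surface: z = 1.9 + 3.4/2 = 3.6 m.
Total vertical stress at mid-clay: σ_v = 19.8×1.9 + 17.1×1.7 = 66.69 kPa.
Pore pressure: u = 9.81×(3.6 − 0.52) = 30.215 kPa.
Initial effective stress: σ'_0 = σ_v − u = 66.69 − 30.215 = 36.475 kPa.
Final effective stress: σ'_f = σ'_0 + Δσ = 36.475 + 57 = 93.475 kPa.
Normally consolidated clay, so the full stress increment lies on the virgin compression line:
S_c = C_c·H/(1+e₀)·log₁₀(σ'_f/σ'_0) = 0.23×3.4/(1+0.93)×log₁₀(93.475/36.475)
    = 0.40518 × 0.4087 = 0.1656 m

S_c ≈ 0.166 m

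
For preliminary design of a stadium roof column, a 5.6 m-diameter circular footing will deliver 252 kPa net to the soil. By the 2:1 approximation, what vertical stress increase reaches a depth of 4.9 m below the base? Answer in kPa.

Δσ_z ≈ 71.7 kPa

By the 2:1 method the load spreads at 1 horizontal : 2 vertical, so at depth z the loaded area has grown by z in each plan dimension:
Δσ ≈ qD²/(D+z)² = 252×5.6²/(5.6+4.9)² = 71.68 kPa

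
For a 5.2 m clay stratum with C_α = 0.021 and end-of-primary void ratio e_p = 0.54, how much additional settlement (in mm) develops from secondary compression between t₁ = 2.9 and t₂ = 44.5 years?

S_s ≈ 84.1 mm

Secondary compression: S_s = C_α·H/(1+e_p)·log₁₀(t₂/t₁)
S_s = 0.021×5.2/(1+0.54)×log₁₀(44.5/2.9)
    = 0.07091 × 1.186 = 0.0841 m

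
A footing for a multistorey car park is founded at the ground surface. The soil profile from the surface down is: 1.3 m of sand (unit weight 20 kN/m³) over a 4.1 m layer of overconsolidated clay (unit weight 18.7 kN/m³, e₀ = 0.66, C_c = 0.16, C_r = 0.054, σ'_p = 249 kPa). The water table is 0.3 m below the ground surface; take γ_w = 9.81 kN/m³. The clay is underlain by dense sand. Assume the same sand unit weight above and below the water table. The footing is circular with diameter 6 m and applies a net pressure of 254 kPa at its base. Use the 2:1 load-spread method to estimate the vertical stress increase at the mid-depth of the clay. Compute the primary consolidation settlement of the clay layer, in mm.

Mid-depth of clay below the ground surface: z = 1.3 + 4.1/2 = 3.35 m.
Total vertical stress at mid-clay: σ_v = 20×1.3 + 18.7×2.05 = 64.335 kPa.
Pore pressure: u = 9.81×(3.35 − 0.3) = 29.921 kPa.
Initial effective stress: σ'_0 = σ_v − u = 64.335 − 29.921 = 34.414 kPa.
Stress increase at mid-clay by the 2:1 spreading method:
Δσ ≈ qD²/(D+z)² = 254×6²/(6+3.35)² = 104.6 kPa
Final effective stress: σ'_f = 34.414 + 104.6 = 139.01 kPa.
σ'_f = 139.01 ≤ σ'_p = 249 kPa, so the clay remains overconsolidated and only the recompression index applies:
S_c = C_r·H/(1+e₀)·log₁₀(σ'_f/σ'_0) = 0.054×4.1/1.66×log₁₀(139.01/34.414)
    = 0.13337 × 0.60631 = 0.08087 m

S_c ≈ 80.9 mm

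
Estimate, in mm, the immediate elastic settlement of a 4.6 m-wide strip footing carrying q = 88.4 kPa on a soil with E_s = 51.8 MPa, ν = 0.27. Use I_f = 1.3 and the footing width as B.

Immediate (elastic) settlement: S_e = q·B·(1−ν²)/E_s · I_f.
E_s = 51.8 MPa = 51800 kPa.
S_e = 88.4 × 4.6 × (1 − 0.27²) / 51800 × 1.3
    = 88.4 × 4.6 × 0.9271 / 51800 × 1.3
    = 0.009461 m = 9.461 mm

S_e ≈ 9.46 mm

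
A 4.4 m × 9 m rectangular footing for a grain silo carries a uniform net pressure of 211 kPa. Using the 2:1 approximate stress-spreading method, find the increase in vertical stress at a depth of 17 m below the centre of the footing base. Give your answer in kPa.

By the 2:1 method the load spreads at 1 horizontal : 2 vertical, so at depth z the loaded area has grown by z in each plan dimension:
Δσ = qBL/((B+z)(L+z)) = 211×4.4×9/((4.4+17)(9+17)) = 15.017 kPa

Δσ_z ≈ 15 kPa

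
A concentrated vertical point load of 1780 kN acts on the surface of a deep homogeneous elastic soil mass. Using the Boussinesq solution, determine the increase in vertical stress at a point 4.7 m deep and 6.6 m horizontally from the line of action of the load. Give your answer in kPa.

Boussinesq vertical stress below a point load on an elastic half-space:
Δσ_z = 3P/(2πz²) · [1 + (r/z)²]^(−5/2)
r/z = 6.6/4.7 = 1.4043; [1+(r/z)²]^(−5/2) = 0.065675.
Δσ_z = 3×1780/(2π×4.7²) × 0.065675 = 38.474 × 0.065675 = 2.527 kPa

Δσ_z ≈ 2.53 kPa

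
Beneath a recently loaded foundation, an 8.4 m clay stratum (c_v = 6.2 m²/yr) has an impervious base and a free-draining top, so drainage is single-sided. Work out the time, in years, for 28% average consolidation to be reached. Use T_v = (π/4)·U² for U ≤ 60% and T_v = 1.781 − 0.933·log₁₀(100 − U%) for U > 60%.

Drainage path length: H_d = H = 8.4 m (single drainage).
U ≤ 60%: T_v = (π/4)·U² = (π/4)×0.28² = 0.061575.
t = T_v·H_d²/c_v = 0.061575×8.4²/6.2 = 0.7008 years.

t ≈ 0.701 years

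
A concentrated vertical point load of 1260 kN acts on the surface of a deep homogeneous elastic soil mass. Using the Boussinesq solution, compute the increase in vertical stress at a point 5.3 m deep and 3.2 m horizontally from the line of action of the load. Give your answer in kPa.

Δσ_z ≈ 9.85 kPa

Boussinesq vertical stress below a point load on an elastic half-space:
Δσ_z = 3P/(2πz²) · [1 + (r/z)²]^(−5/2)
r/z = 3.2/5.3 = 0.60377; [1+(r/z)²]^(−5/2) = 0.45976.
Δσ_z = 3×1260/(2π×5.3²) × 0.45976 = 21.417 × 0.45976 = 9.847 kPa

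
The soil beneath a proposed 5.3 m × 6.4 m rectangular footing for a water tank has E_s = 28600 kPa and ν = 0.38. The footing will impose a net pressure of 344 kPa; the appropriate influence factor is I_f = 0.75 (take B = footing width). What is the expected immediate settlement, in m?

Immediate (elastic) settlement: S_e = q·B·(1−ν²)/E_s · I_f.
S_e = 344 × 5.3 × (1 − 0.38²) / 28600 × 0.75
    = 344 × 5.3 × 0.8556 / 28600 × 0.75
    = 0.04091 m

S_e ≈ 0.0409 m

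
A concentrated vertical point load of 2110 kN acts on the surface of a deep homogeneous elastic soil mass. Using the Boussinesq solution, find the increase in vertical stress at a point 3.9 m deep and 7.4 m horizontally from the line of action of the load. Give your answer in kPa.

Boussinesq vertical stress below a point load on an elastic half-space:
Δσ_z = 3P/(2πz²) · [1 + (r/z)²]^(−5/2)
r/z = 7.4/3.9 = 1.8974; [1+(r/z)²]^(−5/2) = 0.022031.
Δσ_z = 3×2110/(2π×3.9²) × 0.022031 = 66.236 × 0.022031 = 1.459 kPa

Δσ_z ≈ 1.46 kPa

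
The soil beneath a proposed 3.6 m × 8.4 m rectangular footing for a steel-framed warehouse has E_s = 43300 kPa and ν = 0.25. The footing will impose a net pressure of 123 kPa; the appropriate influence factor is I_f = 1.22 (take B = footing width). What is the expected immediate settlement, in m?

S_e ≈ 0.0117 m

Immediate (elastic) settlement: S_e = q·B·(1−ν²)/E_s · I_f.
S_e = 123 × 3.6 × (1 − 0.25²) / 43300 × 1.22
    = 123 × 3.6 × 0.9375 / 43300 × 1.22
    = 0.0117 m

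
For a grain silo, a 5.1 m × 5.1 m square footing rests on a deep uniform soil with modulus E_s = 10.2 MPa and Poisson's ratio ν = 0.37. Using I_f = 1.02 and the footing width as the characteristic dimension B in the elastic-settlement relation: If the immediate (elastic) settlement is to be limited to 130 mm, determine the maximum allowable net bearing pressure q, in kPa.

E_s = 10.2 MPa = 10200 kPa.
S_e = q·B·(1−ν²)/E_s · I_f  ⇒  q = S_e·E_s / (B·(1−ν²)·I_f).
q = 0.13 × 10200 / (5.1 × 0.8631 × 1.02) = 295.3 kPa

q ≈ 295 kPa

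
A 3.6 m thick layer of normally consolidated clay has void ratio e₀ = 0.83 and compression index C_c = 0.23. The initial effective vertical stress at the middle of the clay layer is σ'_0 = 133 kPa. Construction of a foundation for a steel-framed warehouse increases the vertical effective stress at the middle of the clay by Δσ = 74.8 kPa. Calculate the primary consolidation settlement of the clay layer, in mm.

Final effective stress: σ'_f = σ'_0 + Δσ = 133 + 74.8 = 207.8 kPa.
Normally consolidated clay, so the full stress increment lies on the virgin compression line:
S_c = C_c·H/(1+e₀)·log₁₀(σ'_f/σ'_0) = 0.23×3.6/(1+0.83)×log₁₀(207.8/133)
    = 0.45246 × 0.19379 = 0.08768 m

S_c ≈ 87.7 mm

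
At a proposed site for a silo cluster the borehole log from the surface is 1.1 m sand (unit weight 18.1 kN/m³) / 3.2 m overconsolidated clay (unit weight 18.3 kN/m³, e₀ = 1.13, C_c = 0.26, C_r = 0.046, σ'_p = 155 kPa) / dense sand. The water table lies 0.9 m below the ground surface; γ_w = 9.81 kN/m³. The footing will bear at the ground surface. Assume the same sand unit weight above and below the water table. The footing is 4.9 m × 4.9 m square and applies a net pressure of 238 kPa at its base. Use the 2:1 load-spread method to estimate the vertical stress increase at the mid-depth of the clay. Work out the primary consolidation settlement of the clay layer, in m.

S_c ≈ 0.0426 m

Mid-depth of clay below the ground surface: z = 1.1 + 3.2/2 = 2.7 m.
Total vertical stress at mid-clay: σ_v = 18.1×1.1 + 18.3×1.6 = 49.19 kPa.
Pore pressure: u = 9.81×(2.7 − 0.9) = 17.658 kPa.
Initial effective stress: σ'_0 = σ_v − u = 49.19 − 17.658 = 31.532 kPa.
Stress increase at mid-clay by the 2:1 spreading method:
Δσ = qBL/((B+z)(L+z)) = 238×4.9×4.9/((4.9+2.7)(4.9+2.7)) = 98.933 kPa
Final effective stress: σ'_f = 31.532 + 98.933 = 130.47 kPa.
σ'_f = 130.47 ≤ σ'_p = 155 kPa, so the clay remains overconsolidated and only the recompression index applies:
S_c = C_r·H/(1+e₀)·log₁₀(σ'_f/σ'_0) = 0.046×3.2/2.13×log₁₀(130.47/31.532)
    = 0.069106 × 0.61676 = 0.04262 m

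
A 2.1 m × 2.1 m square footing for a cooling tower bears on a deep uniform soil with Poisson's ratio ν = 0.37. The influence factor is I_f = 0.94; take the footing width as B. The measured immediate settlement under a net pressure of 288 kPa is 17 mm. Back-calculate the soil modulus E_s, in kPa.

S_e = q·B·(1−ν²)/E_s · I_f  ⇒  E_s = q·B·(1−ν²)·I_f / S_e.
E_s = 288 × 2.1 × 0.8631 × 0.94 / 0.017 = 28860 kPa

E_s ≈ 28900 kPa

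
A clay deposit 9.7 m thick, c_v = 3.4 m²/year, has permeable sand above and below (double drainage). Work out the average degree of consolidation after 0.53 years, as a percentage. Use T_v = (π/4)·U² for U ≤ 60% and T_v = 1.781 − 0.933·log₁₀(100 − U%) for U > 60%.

U ≈ 31.2 %

Drainage path length: H_d = H/2 = 4.85 m (double drainage).
T_v = c_v·t/H_d² = 3.4×0.53/4.85² = 0.076608.
T_v = 0.076608 corresponds to the U ≤ 60% branch:
U = √(4T_v/π) = 0.3123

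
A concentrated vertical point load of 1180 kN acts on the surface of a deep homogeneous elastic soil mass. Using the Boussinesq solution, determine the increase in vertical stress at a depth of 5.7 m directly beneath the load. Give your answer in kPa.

Boussinesq vertical stress below a point load on an elastic half-space:
Δσ_z = 3P/(2πz²) · [1 + (r/z)²]^(−5/2)
r/z = 0/5.7 = 0; [1+(r/z)²]^(−5/2) = 1.
Δσ_z = 3×1180/(2π×5.7²) × 1 = 17.341 × 1 = 17.34 kPa

Δσ_z ≈ 17.3 kPa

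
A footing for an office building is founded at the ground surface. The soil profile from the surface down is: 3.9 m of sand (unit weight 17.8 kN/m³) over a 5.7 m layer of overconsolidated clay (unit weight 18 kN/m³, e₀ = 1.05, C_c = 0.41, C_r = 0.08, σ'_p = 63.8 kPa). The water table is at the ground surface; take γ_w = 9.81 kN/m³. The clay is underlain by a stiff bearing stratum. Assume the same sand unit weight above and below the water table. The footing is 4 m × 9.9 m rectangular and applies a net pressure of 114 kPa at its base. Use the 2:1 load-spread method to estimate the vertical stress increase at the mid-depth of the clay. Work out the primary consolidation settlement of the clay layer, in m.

S_c ≈ 0.126 m

Mid-depth of clay below the ground surface: z = 3.9 + 5.7/2 = 6.75 m.
Total vertical stress at mid-clay: σ_v = 17.8×3.9 + 18×2.85 = 120.72 kPa.
Pore pressure: u = 9.81×(6.75 − 0) = 66.218 kPa.
Initial effective stress: σ'_0 = σ_v − u = 120.72 − 66.218 = 54.502 kPa.
Stress increase at mid-clay by the 2:1 spreading method:
Δσ = qBL/((B+z)(L+z)) = 114×4×9.9/((4+6.75)(9.9+6.75)) = 25.222 kPa
Final effective stress: σ'_f = 54.502 + 25.222 = 79.724 kPa.
σ'_f = 79.724 > σ'_p = 63.8 kPa, so the stress path crosses the preconsolidation pressure — recompression up to σ'_p, then virgin compression beyond:
S_c = H/(1+e₀)·[C_r·log₁₀(σ'_p/σ'_0) + C_c·log₁₀(σ'_f/σ'_p)]
    = 5.7/2.05 × [0.08×log₁₀(63.8/54.502) + 0.41×log₁₀(79.724/63.8)]
    = 2.7805 × [0.0054727 + 0.039675] = 0.1255 m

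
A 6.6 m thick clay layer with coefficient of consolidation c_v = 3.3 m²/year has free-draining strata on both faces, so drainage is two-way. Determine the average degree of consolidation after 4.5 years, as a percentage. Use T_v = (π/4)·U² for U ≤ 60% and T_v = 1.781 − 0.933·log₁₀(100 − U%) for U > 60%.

U ≈ 97.2 %

Drainage path length: H_d = H/2 = 3.3 m (double drainage).
T_v = c_v·t/H_d² = 3.3×4.5/3.3² = 1.3636.
T_v = 1.3636 corresponds to the U > 60% branch:
U = 1 − 10^((1.781 − T_v)/0.933)/100 = 0.972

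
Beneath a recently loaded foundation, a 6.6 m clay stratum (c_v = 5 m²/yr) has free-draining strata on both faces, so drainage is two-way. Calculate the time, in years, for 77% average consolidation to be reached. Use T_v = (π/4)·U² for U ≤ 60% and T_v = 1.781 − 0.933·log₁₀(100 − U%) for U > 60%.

Drainage path length: H_d = H/2 = 3.3 m (double drainage).
U > 60%: T_v = 1.781 − 0.933·log₁₀(100 − 77) = 0.51051.
t = T_v·H_d²/c_v = 0.51051×3.3²/5 = 1.112 years.

t ≈ 1.11 years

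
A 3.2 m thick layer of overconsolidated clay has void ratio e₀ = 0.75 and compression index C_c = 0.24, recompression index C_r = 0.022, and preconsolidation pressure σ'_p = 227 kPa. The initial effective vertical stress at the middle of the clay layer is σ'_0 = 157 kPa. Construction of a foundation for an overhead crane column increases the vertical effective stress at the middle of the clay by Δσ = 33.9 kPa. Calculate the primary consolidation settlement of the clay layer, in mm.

Final effective stress: σ'_f = 157 + 33.9 = 190.9 kPa.
σ'_f = 190.9 ≤ σ'_p = 227 kPa, so the clay remains overconsolidated and only the recompression index applies:
S_c = C_r·H/(1+e₀)·log₁₀(σ'_f/σ'_0) = 0.022×3.2/1.75×log₁₀(190.9/157)
    = 0.040229 × 0.084906 = 0.003416 m

S_c ≈ 3.42 mm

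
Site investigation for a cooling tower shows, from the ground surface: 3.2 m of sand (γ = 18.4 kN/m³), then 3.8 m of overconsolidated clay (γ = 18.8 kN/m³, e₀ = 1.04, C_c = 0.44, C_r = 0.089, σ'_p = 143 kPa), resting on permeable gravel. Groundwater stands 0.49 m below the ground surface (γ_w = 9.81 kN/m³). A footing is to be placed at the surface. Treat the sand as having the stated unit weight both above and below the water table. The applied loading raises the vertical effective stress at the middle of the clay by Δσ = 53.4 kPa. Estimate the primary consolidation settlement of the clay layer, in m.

Mid-depth of clay below the ground surface: z = 3.2 + 3.8/2 = 5.1 m.
Total vertical stress at mid-clay: σ_v = 18.4×3.2 + 18.8×1.9 = 94.6 kPa.
Pore pressure: u = 9.81×(5.1 − 0.49) = 45.224 kPa.
Initial effective stress: σ'_0 = σ_v − u = 94.6 − 45.224 = 49.376 kPa.
Final effective stress: σ'_f = 49.376 + 53.4 = 102.78 kPa.
σ'_f = 102.78 ≤ σ'_p = 143 kPa, so the clay remains overconsolidated and only the recompression index applies:
S_c = C_r·H/(1+e₀)·log₁₀(σ'_f/σ'_0) = 0.089×3.8/2.04×log₁₀(102.78/49.376)
    = 0.16578 × 0.31839 = 0.05278 m

S_c ≈ 0.0528 m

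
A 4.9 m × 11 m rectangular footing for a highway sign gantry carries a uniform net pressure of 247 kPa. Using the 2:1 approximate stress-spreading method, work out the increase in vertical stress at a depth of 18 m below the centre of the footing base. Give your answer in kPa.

By the 2:1 method the load spreads at 1 horizontal : 2 vertical, so at depth z the loaded area has grown by z in each plan dimension:
Δσ = qBL/((B+z)(L+z)) = 247×4.9×11/((4.9+18)(11+18)) = 20.047 kPa

Δσ_z ≈ 20 kPa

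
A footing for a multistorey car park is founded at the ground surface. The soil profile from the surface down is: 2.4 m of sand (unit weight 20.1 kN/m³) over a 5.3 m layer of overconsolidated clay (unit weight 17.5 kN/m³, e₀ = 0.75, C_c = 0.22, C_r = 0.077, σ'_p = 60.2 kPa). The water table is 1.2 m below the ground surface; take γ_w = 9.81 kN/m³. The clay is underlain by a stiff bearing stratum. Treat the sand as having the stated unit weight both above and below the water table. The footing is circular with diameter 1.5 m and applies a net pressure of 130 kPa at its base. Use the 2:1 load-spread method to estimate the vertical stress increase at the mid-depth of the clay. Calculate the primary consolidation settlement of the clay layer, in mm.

S_c ≈ 22 mm

Mid-depth of clay below the ground surface: z = 2.4 + 5.3/2 = 5.05 m.
Total vertical stress at mid-clay: σ_v = 20.1×2.4 + 17.5×2.65 = 94.615 kPa.
Pore pressure: u = 9.81×(5.05 − 1.2) = 37.769 kPa.
Initial effective stress: σ'_0 = σ_v − u = 94.615 − 37.769 = 56.846 kPa.
Stress increase at mid-clay by the 2:1 spreading method:
Δσ ≈ qD²/(D+z)² = 130×1.5²/(1.5+5.05)² = 6.8178 kPa
Final effective stress: σ'_f = 56.846 + 6.8178 = 63.664 kPa.
σ'_f = 63.664 > σ'_p = 60.2 kPa, so the stress path crosses the preconsolidation pressure — recompression up to σ'_p, then virgin compression beyond:
S_c = H/(1+e₀)·[C_r·log₁₀(σ'_p/σ'_0) + C_c·log₁₀(σ'_f/σ'_p)]
    = 5.3/1.75 × [0.077×log₁₀(60.2/56.846) + 0.22×log₁₀(63.664/60.2)]
    = 3.0286 × [0.001917 + 0.0053454] = 0.02199 m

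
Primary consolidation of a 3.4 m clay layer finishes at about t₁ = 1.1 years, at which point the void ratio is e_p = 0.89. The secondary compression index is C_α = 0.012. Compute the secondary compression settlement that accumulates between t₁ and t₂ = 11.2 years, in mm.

S_s ≈ 21.8 mm

Secondary compression: S_s = C_α·H/(1+e_p)·log₁₀(t₂/t₁)
S_s = 0.012×3.4/(1+0.89)×log₁₀(11.2/1.1)
    = 0.02159 × 1.008 = 0.02176 m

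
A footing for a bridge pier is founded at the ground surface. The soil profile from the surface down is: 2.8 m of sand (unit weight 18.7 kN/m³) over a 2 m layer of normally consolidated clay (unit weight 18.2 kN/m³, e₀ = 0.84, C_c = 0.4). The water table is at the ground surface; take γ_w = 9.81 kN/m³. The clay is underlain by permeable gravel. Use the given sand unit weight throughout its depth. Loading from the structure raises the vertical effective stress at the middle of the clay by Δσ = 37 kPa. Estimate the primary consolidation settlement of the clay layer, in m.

S_c ≈ 0.141 m

Mid-depth of clay below the ground surface: z = 2.8 + 2/2 = 3.8 m.
Total vertical stress at mid-clay: σ_v = 18.7×2.8 + 18.2×1 = 70.56 kPa.
Pore pressure: u = 9.81×(3.8 − 0) = 37.278 kPa.
Initial effective stress: σ'_0 = σ_v − u = 70.56 − 37.278 = 33.282 kPa.
Final effective stress: σ'_f = σ'_0 + Δσ = 33.282 + 37 = 70.282 kPa.
Normally consolidated clay, so the full stress increment lies on the virgin compression line:
S_c = C_c·H/(1+e₀)·log₁₀(σ'_f/σ'_0) = 0.4×2/(1+0.84)×log₁₀(70.282/33.282)
    = 0.43478 × 0.32463 = 0.1411 m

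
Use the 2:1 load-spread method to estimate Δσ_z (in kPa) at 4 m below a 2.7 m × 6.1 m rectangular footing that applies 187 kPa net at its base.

By the 2:1 method the load spreads at 1 horizontal : 2 vertical, so at depth z the loaded area has grown by z in each plan dimension:
Δσ = qBL/((B+z)(L+z)) = 187×2.7×6.1/((2.7+4)(6.1+4)) = 45.513 kPa

Δσ_z ≈ 45.5 kPa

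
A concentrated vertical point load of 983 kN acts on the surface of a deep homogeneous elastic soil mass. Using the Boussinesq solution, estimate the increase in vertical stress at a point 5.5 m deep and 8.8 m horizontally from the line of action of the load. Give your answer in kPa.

Δσ_z ≈ 0.649 kPa

Boussinesq vertical stress below a point load on an elastic half-space:
Δσ_z = 3P/(2πz²) · [1 + (r/z)²]^(−5/2)
r/z = 8.8/5.5 = 1.6; [1+(r/z)²]^(−5/2) = 0.041819.
Δσ_z = 3×983/(2π×5.5²) × 0.041819 = 15.516 × 0.041819 = 0.6489 kPa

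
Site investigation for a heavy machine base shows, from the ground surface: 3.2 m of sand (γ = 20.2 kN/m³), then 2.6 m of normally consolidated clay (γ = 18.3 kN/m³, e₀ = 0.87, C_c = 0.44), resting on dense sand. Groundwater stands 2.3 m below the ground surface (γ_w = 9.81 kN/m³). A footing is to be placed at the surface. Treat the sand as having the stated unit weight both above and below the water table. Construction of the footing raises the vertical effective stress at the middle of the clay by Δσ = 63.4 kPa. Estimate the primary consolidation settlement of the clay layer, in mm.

S_c ≈ 177 mm

Mid-depth of clay below the ground surface: z = 3.2 + 2.6/2 = 4.5 m.
Total vertical stress at mid-clay: σ_v = 20.2×3.2 + 18.3×1.3 = 88.43 kPa.
Pore pressure: u = 9.81×(4.5 − 2.3) = 21.582 kPa.
Initial effective stress: σ'_0 = σ_v − u = 88.43 − 21.582 = 66.848 kPa.
Final effective stress: σ'_f = σ'_0 + Δσ = 66.848 + 63.4 = 130.25 kPa.
Normally consolidated clay, so the full stress increment lies on the virgin compression line:
S_c = C_c·H/(1+e₀)·log₁₀(σ'_f/σ'_0) = 0.44×2.6/(1+0.87)×log₁₀(130.25/66.848)
    = 0.61176 × 0.28969 = 0.1772 m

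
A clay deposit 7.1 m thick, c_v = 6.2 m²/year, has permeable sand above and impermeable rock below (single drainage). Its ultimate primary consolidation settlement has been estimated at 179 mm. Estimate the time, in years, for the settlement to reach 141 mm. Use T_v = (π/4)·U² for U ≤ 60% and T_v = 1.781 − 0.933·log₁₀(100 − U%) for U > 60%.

Drainage path length: H_d = H = 7.1 m (single drainage).
U = S(t)/S_ult = 141/179 = 0.7877.
U > 60%: T_v = 1.781 − 0.933·log₁₀(100 − 78.771) = 0.54297.
t = T_v·H_d²/c_v = 0.54297×7.1²/6.2 = 4.415 years.

t ≈ 4.41 years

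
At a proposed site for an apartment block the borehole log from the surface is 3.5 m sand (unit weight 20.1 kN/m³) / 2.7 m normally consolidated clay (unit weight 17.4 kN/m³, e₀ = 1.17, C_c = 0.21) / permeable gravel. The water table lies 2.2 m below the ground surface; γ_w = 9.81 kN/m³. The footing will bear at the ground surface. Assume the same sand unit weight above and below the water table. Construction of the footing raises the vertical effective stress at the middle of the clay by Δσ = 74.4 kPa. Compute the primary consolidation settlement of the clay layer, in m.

Mid-depth of clay below the ground surface: z = 3.5 + 2.7/2 = 4.85 m.
Total vertical stress at mid-clay: σ_v = 20.1×3.5 + 17.4×1.35 = 93.84 kPa.
Pore pressure: u = 9.81×(4.85 − 2.2) = 25.997 kPa.
Initial effective stress: σ'_0 = σ_v − u = 93.84 − 25.997 = 67.843 kPa.
Final effective stress: σ'_f = σ'_0 + Δσ = 67.843 + 74.4 = 142.24 kPa.
Normally consolidated clay, so the full stress increment lies on the virgin compression line:
S_c = C_c·H/(1+e₀)·log₁₀(σ'_f/σ'_0) = 0.21×2.7/(1+1.17)×log₁₀(142.24/67.843)
    = 0.26129 × 0.32152 = 0.08401 m

S_c ≈ 0.084 m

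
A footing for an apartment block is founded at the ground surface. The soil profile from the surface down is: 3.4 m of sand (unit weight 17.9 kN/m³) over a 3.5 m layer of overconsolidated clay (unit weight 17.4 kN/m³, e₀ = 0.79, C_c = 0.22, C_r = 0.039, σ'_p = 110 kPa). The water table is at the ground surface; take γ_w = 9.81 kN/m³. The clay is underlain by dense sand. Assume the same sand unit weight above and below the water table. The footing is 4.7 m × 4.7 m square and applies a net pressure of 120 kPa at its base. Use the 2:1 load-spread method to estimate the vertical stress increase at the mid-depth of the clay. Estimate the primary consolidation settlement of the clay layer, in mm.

Mid-depth of clay below the ground surface: z = 3.4 + 3.5/2 = 5.15 m.
Total vertical stress at mid-clay: σ_v = 17.9×3.4 + 17.4×1.75 = 91.31 kPa.
Pore pressure: u = 9.81×(5.15 − 0) = 50.522 kPa.
Initial effective stress: σ'_0 = σ_v − u = 91.31 − 50.522 = 40.788 kPa.
Stress increase at mid-clay by the 2:1 spreading method:
Δσ = qBL/((B+z)(L+z)) = 120×4.7×4.7/((4.7+5.15)(4.7+5.15)) = 27.321 kPa
Final effective stress: σ'_f = 40.788 + 27.321 = 68.109 kPa.
σ'_f = 68.109 ≤ σ'_p = 110 kPa, so the clay remains overconsolidated and only the recompression index applies:
S_c = C_r·H/(1+e₀)·log₁₀(σ'_f/σ'_0) = 0.039×3.5/1.79×log₁₀(68.109/40.788)
    = 0.076257 × 0.22267 = 0.01698 m

S_c ≈ 17 mm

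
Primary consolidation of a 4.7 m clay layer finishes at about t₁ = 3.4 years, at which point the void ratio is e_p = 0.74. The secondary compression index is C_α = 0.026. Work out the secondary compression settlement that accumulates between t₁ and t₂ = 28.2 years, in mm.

S_s ≈ 64.5 mm

Secondary compression: S_s = C_α·H/(1+e_p)·log₁₀(t₂/t₁)
S_s = 0.026×4.7/(1+0.74)×log₁₀(28.2/3.4)
    = 0.07023 × 0.9188 = 0.06453 m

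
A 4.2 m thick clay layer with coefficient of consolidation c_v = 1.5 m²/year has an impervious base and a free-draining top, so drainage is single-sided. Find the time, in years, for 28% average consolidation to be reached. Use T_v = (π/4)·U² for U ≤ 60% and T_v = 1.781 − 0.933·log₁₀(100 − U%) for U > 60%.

Drainage path length: H_d = H = 4.2 m (single drainage).
U ≤ 60%: T_v = (π/4)·U² = (π/4)×0.28² = 0.061575.
t = T_v·H_d²/c_v = 0.061575×4.2²/1.5 = 0.7241 years.

t ≈ 0.724 years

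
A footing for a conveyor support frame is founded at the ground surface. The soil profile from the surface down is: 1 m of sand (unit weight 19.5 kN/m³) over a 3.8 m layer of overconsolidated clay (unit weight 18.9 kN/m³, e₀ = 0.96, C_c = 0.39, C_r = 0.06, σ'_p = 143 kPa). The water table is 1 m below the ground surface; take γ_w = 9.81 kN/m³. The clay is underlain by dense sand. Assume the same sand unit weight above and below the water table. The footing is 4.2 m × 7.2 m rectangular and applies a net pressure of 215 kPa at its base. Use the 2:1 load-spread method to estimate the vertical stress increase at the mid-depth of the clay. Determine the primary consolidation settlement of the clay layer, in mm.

Mid-depth of clay below the ground surface: z = 1 + 3.8/2 = 2.9 m.
Total vertical stress at mid-clay: σ_v = 19.5×1 + 18.9×1.9 = 55.41 kPa.
Pore pressure: u = 9.81×(2.9 − 1) = 18.639 kPa.
Initial effective stress: σ'_0 = σ_v − u = 55.41 − 18.639 = 36.771 kPa.
Stress increase at mid-clay by the 2:1 spreading method:
Δσ = qBL/((B+z)(L+z)) = 215×4.2×7.2/((4.2+2.9)(7.2+2.9)) = 90.665 kPa
Final effective stress: σ'_f = 36.771 + 90.665 = 127.44 kPa.
σ'_f = 127.44 ≤ σ'_p = 143 kPa, so the clay remains overconsolidated and only the recompression index applies:
S_c = C_r·H/(1+e₀)·log₁₀(σ'_f/σ'_0) = 0.06×3.8/1.96×log₁₀(127.44/36.771)
    = 0.11633 × 0.5398 = 0.06279 m

S_c ≈ 62.8 mm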